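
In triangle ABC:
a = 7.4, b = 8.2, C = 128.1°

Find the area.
Two sides and the included angle (SAS): A = ½·a·b·sin(C) = ½·7.4·8.2·sin(128.1°)
sin(128.1°) ≈ 0.786935
A ≈ ½·60.68·0.786935 = 30.34·0.786935 ≈ 23.8756

Area = 23.88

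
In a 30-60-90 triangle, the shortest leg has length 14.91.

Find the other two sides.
In a 30-60-90 triangle the sides are in ratio 1 : √3 : 2 (short leg : long leg : hypotenuse).
Long leg = 14.91·√3 ≈ 14.91·1.73205 ≈ 25.8249
Hypotenuse = 2·14.91 = 29.82

Long leg = 14.91√3 = 25.82, Hypotenuse = 29.82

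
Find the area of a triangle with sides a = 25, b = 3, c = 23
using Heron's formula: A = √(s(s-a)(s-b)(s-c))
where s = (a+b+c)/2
s = (25 + 3 + 23)/2 = 51/2 = 25.5
s − a = 0.5, s − b = 22.5, s − c = 2.5
s(s−a)(s−b)(s−c) = 25.5·0.5·22.5·2.5 = 717.1875
Area = √717.1875 ≈ 26.7804

s = 25.5, Area = 26.78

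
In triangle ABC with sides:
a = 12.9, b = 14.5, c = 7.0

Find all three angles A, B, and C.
Law of cosines for each angle (a² = 166.41, b² = 210.25, c² = 49):
cos(A) = (b² + c² − a²)/(2bc) = (210.25 + 49 − 166.41)/(2·14.5·7.0) = 92.84/203 ≈ 0.45734  ⇒  A ≈ 62.7844°
cos(B) = (a² + c² − b²)/(2ac) = (166.41 + 49 − 210.25)/(2·12.9·7.0) = 5.16/180.6 ≈ 0.0285714  ⇒  B ≈ 88.3628°
cos(C) = (a² + b² − c²)/(2ab) = (166.41 + 210.25 − 49)/(2·12.9·14.5) = 327.66/374.1 ≈ 0.875862  ⇒  C ≈ 28.8528°
Check: A + B + C ≈ 180°

A = 62.78°, B = 88.36°, C = 28.85°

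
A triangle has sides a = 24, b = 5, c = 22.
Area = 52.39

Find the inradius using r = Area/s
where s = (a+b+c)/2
s = (24 + 5 + 22)/2 = 51/2 = 25.5
r = Area/s = 52.39/25.5 ≈ 2.05451

r = 2.055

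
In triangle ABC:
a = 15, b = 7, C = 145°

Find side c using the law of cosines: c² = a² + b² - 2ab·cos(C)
c² = 15² + 7² − 2·15·7·cos(145°)
cos(145°) ≈ -0.819152
c² ≈ 225 + 49 − 210·(-0.819152) ≈ 274 + 172.022 ≈ 446.022
c ≈ √446.022 ≈ 21.1192

c = 21.12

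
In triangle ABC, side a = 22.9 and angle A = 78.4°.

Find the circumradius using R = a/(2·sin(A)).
R = a/(2·sin(A)) = 22.9/(2·sin(78.4°))
sin(78.4°) ≈ 0.979575
R ≈ 22.9/(2·0.979575) = 22.9/1.95915 ≈ 11.6887

R = 11.69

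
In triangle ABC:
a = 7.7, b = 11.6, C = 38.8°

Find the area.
Two sides and the included angle (SAS): A = ½·a·b·sin(C) = ½·7.7·11.6·sin(38.8°)
sin(38.8°) ≈ 0.626604
A ≈ ½·89.32·0.626604 = 44.66·0.626604 ≈ 27.9841

Area = 27.98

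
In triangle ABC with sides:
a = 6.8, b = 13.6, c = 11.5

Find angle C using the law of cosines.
c² = a² + b² − 2ab·cos(C)  ⇒  cos(C) = (a² + b² − c²)/(2ab)
cos(C) = (6.8² + 13.6² − 11.5²)/(2·6.8·13.6) = (46.24 + 184.96 − 132.25)/184.96 = 98.95/184.96 ≈ 0.534981
C = arccos(0.534981) ≈ 57.6574°

C = 57.66°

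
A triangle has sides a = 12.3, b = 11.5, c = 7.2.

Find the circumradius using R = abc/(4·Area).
First find the area with Heron's formula.
s = (12.3 + 11.5 + 7.2)/2 = 15.5
Area = √(s(s−a)(s−b)(s−c)) = √(15.5·3.2·4·8.3) ≈ √1646.72 ≈ 40.5798
abc = 12.3·11.5·7.2 = 1018.44
R = abc/(4·Area) ≈ 1018.44/(4·40.5798) = 1018.44/162.319 ≈ 6.2743

R = 6.274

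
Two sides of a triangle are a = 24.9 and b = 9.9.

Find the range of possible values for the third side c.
Triangle inequality: |a − b| < c < a + b
|a − b| = |24.9 − 9.9| = 15
a + b = 24.9 + 9.9 = 34.8

15 < c < 34.8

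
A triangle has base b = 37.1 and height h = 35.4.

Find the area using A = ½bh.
A = ½·b·h = ½·37.1·35.4 = ½·1313.34 = 656.67

Area = 656.67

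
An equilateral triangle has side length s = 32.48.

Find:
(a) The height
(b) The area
(a) The height splits the triangle into two 30-60-90 halves: h = s·√3/2 = 32.48·1.73205/2 ≈ 56.257/2 ≈ 28.1285
(b) Area = (√3/4)·s² = (√3/4)·32.48² = (√3/4)·1054.9504 ≈ 0.433013·1054.9504 ≈ 456.807

Height = 28.13, Area = 456.8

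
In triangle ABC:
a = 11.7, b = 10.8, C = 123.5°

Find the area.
Two sides and the included angle (SAS): A = ½·a·b·sin(C) = ½·11.7·10.8·sin(123.5°)
sin(123.5°) ≈ 0.833886
A ≈ ½·126.36·0.833886 = 63.18·0.833886 ≈ 52.6849

Area = 52.68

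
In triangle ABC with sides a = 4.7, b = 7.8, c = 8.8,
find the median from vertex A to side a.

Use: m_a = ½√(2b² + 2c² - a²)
m_a = ½√(2·7.8² + 2·8.8² − 4.7²) = ½√(2·60.84 + 2·77.44 − 22.09) = ½√(121.68 + 154.88 − 22.09) = ½√254.47
√254.47 ≈ 15.9521, so m_a ≈ 7.97606

m_a = 7.976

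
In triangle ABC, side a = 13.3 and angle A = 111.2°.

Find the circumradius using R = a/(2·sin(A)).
R = a/(2·sin(A)) = 13.3/(2·sin(111.2°))
sin(111.2°) ≈ 0.932324
R ≈ 13.3/(2·0.932324) = 13.3/1.86465 ≈ 7.13272

R = 7.133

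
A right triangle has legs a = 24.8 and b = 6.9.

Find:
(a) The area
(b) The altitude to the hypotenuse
(a) The legs are perpendicular, so Area = ½·a·b = ½·24.8·6.9 = ½·171.12 = 85.56
(b) Hypotenuse c = √(a² + b²) = √(615.04 + 47.61) = √662.65 ≈ 25.742
    Area = ½·c·h_c  ⇒  h_c = 2·Area/c = 171.12/25.742 ≈ 6.6475

Area = 85.56, h_c = 6.648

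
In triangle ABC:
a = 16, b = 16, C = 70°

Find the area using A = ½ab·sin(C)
A = ½·a·b·sin(C) = ½·16·16·sin(70°)
sin(70°) ≈ 0.939693
A ≈ ½·256·0.939693 = 128·0.939693 ≈ 120.281

Area = 120.3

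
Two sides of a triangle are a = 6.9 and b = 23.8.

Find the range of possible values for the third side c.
Triangle inequality: |a − b| < c < a + b
|a − b| = |6.9 − 23.8| = 16.9
a + b = 6.9 + 23.8 = 30.7

16.9 < c < 30.7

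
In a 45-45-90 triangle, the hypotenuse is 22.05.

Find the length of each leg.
In a 45-45-90 triangle hypotenuse = leg·√2, so leg = hypotenuse/√2.
Leg = 22.05/√2 ≈ 22.05/1.41421 ≈ 15.5917

Each leg = 15.59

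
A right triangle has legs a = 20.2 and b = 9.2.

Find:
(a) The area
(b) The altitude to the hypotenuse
(a) The legs are perpendicular, so Area = ½·a·b = ½·20.2·9.2 = ½·185.84 = 92.92
(b) Hypotenuse c = √(a² + b²) = √(408.04 + 84.64) = √492.68 ≈ 22.1964
    Area = ½·c·h_c  ⇒  h_c = 2·Area/c = 185.84/22.1964 ≈ 8.37253

Area = 92.92, h_c = 8.373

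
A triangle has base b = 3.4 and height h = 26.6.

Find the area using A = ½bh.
A = ½·b·h = ½·3.4·26.6 = ½·90.44 = 45.22

Area = 45.22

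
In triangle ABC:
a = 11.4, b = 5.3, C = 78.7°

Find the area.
Two sides and the included angle (SAS): A = ½·a·b·sin(C) = ½·11.4·5.3·sin(78.7°)
sin(78.7°) ≈ 0.980615
A ≈ ½·60.42·0.980615 = 30.21·0.980615 ≈ 29.6244

Area = 29.62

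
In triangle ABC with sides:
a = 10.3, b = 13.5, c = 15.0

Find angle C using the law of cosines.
c² = a² + b² − 2ab·cos(C)  ⇒  cos(C) = (a² + b² − c²)/(2ab)
cos(C) = (10.3² + 13.5² − 15.0²)/(2·10.3·13.5) = (106.09 + 182.25 − 225)/278.1 = 63.34/278.1 ≈ 0.22776
C = arccos(0.22776) ≈ 76.8348°

C = 76.83°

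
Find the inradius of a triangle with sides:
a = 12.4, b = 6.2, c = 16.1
r = Area/s where s is the semi-perimeter.
s = (12.4 + 6.2 + 16.1)/2 = 34.7/2 = 17.35
Area = √(s(s−a)(s−b)(s−c)) = √(17.35·4.95·11.15·1.25) ≈ √1196.99 ≈ 34.5975
r ≈ 34.5975/17.35 ≈ 1.99409

r = 1.994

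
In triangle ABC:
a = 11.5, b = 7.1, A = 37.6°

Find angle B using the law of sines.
a/sin(A) = b/sin(B)  ⇒  sin(B) = b·sin(A)/a = 7.1·sin(37.6°)/11.5
sin(37.6°) ≈ 0.610145
sin(B) ≈ 7.1·0.610145/11.5 ≈ 4.33203/11.5 ≈ 0.376698
B = arcsin(0.376698) ≈ 22.1293°
(Since b ≤ a we need B ≤ A, so the obtuse alternative 180° − 22.1293° ≈ 157.871° is rejected.)

B = 22.13°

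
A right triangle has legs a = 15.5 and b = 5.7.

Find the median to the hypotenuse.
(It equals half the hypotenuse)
Hypotenuse c = √(a² + b²) = √(240.25 + 32.49) = √272.74 ≈ 16.5148
Median to hypotenuse = c/2 ≈ 16.5148/2 ≈ 8.25742

Median = 8.257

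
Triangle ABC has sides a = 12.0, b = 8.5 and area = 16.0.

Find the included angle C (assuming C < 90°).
Area = ½·a·b·sin(C)  ⇒  sin(C) = 2·Area/(a·b) = 2·16.0/(12.0·8.5) = 32/102 ≈ 0.313725
C = arcsin(0.313725) ≈ 18.2839° (taking the acute solution since C < 90°)

C = 18.28°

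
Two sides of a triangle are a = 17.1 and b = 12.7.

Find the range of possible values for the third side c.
Triangle inequality: |a − b| < c < a + b
|a − b| = |17.1 − 12.7| = 4.4
a + b = 17.1 + 12.7 = 29.8

4.4 < c < 29.8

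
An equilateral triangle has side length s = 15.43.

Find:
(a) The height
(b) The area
(a) The height splits the triangle into two 30-60-90 halves: h = s·√3/2 = 15.43·1.73205/2 ≈ 26.7255/2 ≈ 13.3628
(b) Area = (√3/4)·s² = (√3/4)·15.43² = (√3/4)·238.0849 ≈ 0.433013·238.0849 ≈ 103.094

Height = 13.36, Area = 103.1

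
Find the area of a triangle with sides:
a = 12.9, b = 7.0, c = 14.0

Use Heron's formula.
s = (12.9 + 7.0 + 14.0)/2 = 33.9/2 = 16.95
s − a = 4.05, s − b = 9.95, s − c = 2.95
s(s−a)(s−b)(s−c) = 16.95·4.05·9.95·2.95 ≈ 2014.98
Area = √2014.98 ≈ 44.8885

Area = 44.89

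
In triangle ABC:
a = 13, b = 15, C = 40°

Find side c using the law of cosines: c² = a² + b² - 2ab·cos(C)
c² = 13² + 15² − 2·13·15·cos(40°)
cos(40°) ≈ 0.766044
c² ≈ 169 + 225 − 390·(0.766044) ≈ 394 − 298.757 ≈ 95.2427
c ≈ √95.2427 ≈ 9.75923

c = 9.759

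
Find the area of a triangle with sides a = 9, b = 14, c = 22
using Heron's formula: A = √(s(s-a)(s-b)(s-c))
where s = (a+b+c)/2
s = (9 + 14 + 22)/2 = 45/2 = 22.5
s − a = 13.5, s − b = 8.5, s − c = 0.5
s(s−a)(s−b)(s−c) = 22.5·13.5·8.5·0.5 = 1290.9375
Area = √1290.9375 ≈ 35.9296

s = 22.5, Area = 35.93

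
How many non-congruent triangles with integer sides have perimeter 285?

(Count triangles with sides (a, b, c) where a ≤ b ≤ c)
Let a ≤ b ≤ c with a + b + c = 285. The only binding inequality is a + b > c, i.e. 285 − c > c, so c < 285/2; and c ≥ 285/3 since c is the largest side.
So 95 ≤ c ≤ 142. For each c, b runs from ⌈(285 − c)/2⌉ up to c (then a = 285 − b − c satisfies 1 ≤ a ≤ b automatically), giving c − ⌈(285 − c)/2⌉ + 1 choices.
Summing over c: 1 + 2 + 4 + 5 + … + 70 + 71  (48 terms, c = 95, …, 142) = 1728
Check (closed form: nearest integer to p²/48 for even p, (p+3)²/48 for odd p): (285+3)²/48 = 288²/48 = 82944/48 ≈ 1728.00 → 1728

1728 triangles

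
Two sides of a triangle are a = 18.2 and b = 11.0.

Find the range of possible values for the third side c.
Triangle inequality: |a − b| < c < a + b
|a − b| = |18.2 − 11.0| = 7.2
a + b = 18.2 + 11.0 = 29.2

7.2 < c < 29.2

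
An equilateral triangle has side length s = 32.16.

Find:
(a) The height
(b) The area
(a) The height splits the triangle into two 30-60-90 halves: h = s·√3/2 = 32.16·1.73205/2 ≈ 55.7028/2 ≈ 27.8514
(b) Area = (√3/4)·s² = (√3/4)·32.16² = (√3/4)·1034.2656 ≈ 0.433013·1034.2656 ≈ 447.85

Height = 27.85, Area = 447.9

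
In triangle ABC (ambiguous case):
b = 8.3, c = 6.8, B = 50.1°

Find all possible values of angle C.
b/sin(B) = c/sin(C)  ⇒  sin(C) = c·sin(B)/b = 6.8·sin(50.1°)/8.3
sin(50.1°) ≈ 0.767165
sin(C) ≈ 6.8·0.767165/8.3 ≈ 5.21672/8.3 ≈ 0.628521
Candidate 1: C₁ = arcsin(0.628521) ≈ 38.9411°  →  A = 180° − 50.1° − 38.9411° ≈ 90.9589° > 0, valid
Candidate 2: C₂ = 180° − C₁ ≈ 141.059°  →  A = 180° − 50.1° − 141.059° ≈ -11.1589° ≤ 0, not a valid triangle

C = 38.94° (one solution)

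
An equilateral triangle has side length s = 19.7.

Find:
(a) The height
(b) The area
(a) The height splits the triangle into two 30-60-90 halves: h = s·√3/2 = 19.7·1.73205/2 ≈ 34.1214/2 ≈ 17.0607
(b) Area = (√3/4)·s² = (√3/4)·19.7² = (√3/4)·388.09 ≈ 0.433013·388.09 ≈ 168.048

Height = 17.06, Area = 168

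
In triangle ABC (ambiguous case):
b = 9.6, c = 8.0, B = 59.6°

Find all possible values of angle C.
b/sin(B) = c/sin(C)  ⇒  sin(C) = c·sin(B)/b = 8.0·sin(59.6°)/9.6
sin(59.6°) ≈ 0.862514
sin(C) ≈ 8.0·0.862514/9.6 ≈ 6.90011/9.6 ≈ 0.718761
Candidate 1: C₁ = arcsin(0.718761) ≈ 45.9523°  →  A = 180° − 59.6° − 45.9523° ≈ 74.4477° > 0, valid
Candidate 2: C₂ = 180° − C₁ ≈ 134.048°  →  A = 180° − 59.6° − 134.048° ≈ -13.6477° ≤ 0, not a valid triangle

C = 45.95° (one solution)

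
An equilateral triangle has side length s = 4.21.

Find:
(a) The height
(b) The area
(a) The height splits the triangle into two 30-60-90 halves: h = s·√3/2 = 4.21·1.73205/2 ≈ 7.29193/2 ≈ 3.64597
(b) Area = (√3/4)·s² = (√3/4)·4.21² = (√3/4)·17.7241 ≈ 0.433013·17.7241 ≈ 7.67476

Height = 3.646, Area = 7.675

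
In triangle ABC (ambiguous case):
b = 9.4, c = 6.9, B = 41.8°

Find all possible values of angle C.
b/sin(B) = c/sin(C)  ⇒  sin(C) = c·sin(B)/b = 6.9·sin(41.8°)/9.4
sin(41.8°) ≈ 0.666532
sin(C) ≈ 6.9·0.666532/9.4 ≈ 4.59907/9.4 ≈ 0.489263
Candidate 1: C₁ = arcsin(0.489263) ≈ 29.2922°  →  A = 180° − 41.8° − 29.2922° ≈ 108.908° > 0, valid
Candidate 2: C₂ = 180° − C₁ ≈ 150.708°  →  A = 180° − 41.8° − 150.708° ≈ -12.5078° ≤ 0, not a valid triangle

C = 29.29° (one solution)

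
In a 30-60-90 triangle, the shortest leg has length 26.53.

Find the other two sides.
In a 30-60-90 triangle the sides are in ratio 1 : √3 : 2 (short leg : long leg : hypotenuse).
Long leg = 26.53·√3 ≈ 26.53·1.73205 ≈ 45.9513
Hypotenuse = 2·26.53 = 53.06

Long leg = 26.53√3 = 45.95, Hypotenuse = 53.06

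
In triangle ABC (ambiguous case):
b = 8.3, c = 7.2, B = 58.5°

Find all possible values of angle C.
b/sin(B) = c/sin(C)  ⇒  sin(C) = c·sin(B)/b = 7.2·sin(58.5°)/8.3
sin(58.5°) ≈ 0.85264
sin(C) ≈ 7.2·0.85264/8.3 ≈ 6.13901/8.3 ≈ 0.73964
Candidate 1: C₁ = arcsin(0.73964) ≈ 47.7007°  →  A = 180° − 58.5° − 47.7007° ≈ 73.7993° > 0, valid
Candidate 2: C₂ = 180° − C₁ ≈ 132.299°  →  A = 180° − 58.5° − 132.299° ≈ -10.7993° ≤ 0, not a valid triangle

C = 47.7° (one solution)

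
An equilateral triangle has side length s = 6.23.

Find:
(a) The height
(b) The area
(a) The height splits the triangle into two 30-60-90 halves: h = s·√3/2 = 6.23·1.73205/2 ≈ 10.7907/2 ≈ 5.39534
(b) Area = (√3/4)·s² = (√3/4)·6.23² = (√3/4)·38.8129 ≈ 0.433013·38.8129 ≈ 16.8065

Height = 5.395, Area = 16.81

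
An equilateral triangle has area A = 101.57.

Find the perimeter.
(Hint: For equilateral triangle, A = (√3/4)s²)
A = (√3/4)s²  ⇒  s² = 4A/√3 = 4·101.57/√3 = 406.28/1.73205 ≈ 234.566
s ≈ √234.566 ≈ 15.3155
Perimeter = 3s ≈ 3·15.3155 ≈ 45.9466

Perimeter = 45.95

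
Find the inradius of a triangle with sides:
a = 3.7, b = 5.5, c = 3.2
r = Area/s where s is the semi-perimeter.
s = (3.7 + 5.5 + 3.2)/2 = 12.4/2 = 6.2
Area = √(s(s−a)(s−b)(s−c)) = √(6.2·2.5·0.7·3) ≈ √32.55 ≈ 5.70526
r ≈ 5.70526/6.2 ≈ 0.920203

r = 0.9202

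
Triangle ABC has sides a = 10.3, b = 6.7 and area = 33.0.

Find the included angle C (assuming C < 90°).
Area = ½·a·b·sin(C)  ⇒  sin(C) = 2·Area/(a·b) = 2·33.0/(10.3·6.7) = 66/69.01 ≈ 0.956383
C = arcsin(0.956383) ≈ 73.0154° (taking the acute solution since C < 90°)

C = 73.02°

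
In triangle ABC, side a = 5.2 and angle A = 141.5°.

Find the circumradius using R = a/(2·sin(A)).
R = a/(2·sin(A)) = 5.2/(2·sin(141.5°))
sin(141.5°) ≈ 0.622515
R ≈ 5.2/(2·0.622515) = 5.2/1.24503 ≈ 4.17661

R = 4.177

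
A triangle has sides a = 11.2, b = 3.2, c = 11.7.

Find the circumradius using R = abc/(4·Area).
First find the area with Heron's formula.
s = (11.2 + 3.2 + 11.7)/2 = 13.05
Area = √(s(s−a)(s−b)(s−c)) = √(13.05·1.85·9.85·1.35) ≈ √321.035 ≈ 17.9174
abc = 11.2·3.2·11.7 = 419.328
R = abc/(4·Area) ≈ 419.328/(4·17.9174) = 419.328/71.6698 ≈ 5.85083

R = 5.851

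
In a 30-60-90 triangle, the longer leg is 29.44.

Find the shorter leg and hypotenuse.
In a 30-60-90 triangle the sides are in ratio 1 : √3 : 2, so short leg = long leg/√3 and hypotenuse = 2·(short leg).
Short leg = 29.44/√3 ≈ 29.44/1.73205 ≈ 16.9972
Hypotenuse = 2·16.9972 ≈ 33.9944

Short leg = 17, Hypotenuse = 33.99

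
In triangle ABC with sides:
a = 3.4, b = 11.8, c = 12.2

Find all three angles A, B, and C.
Law of cosines for each angle (a² = 11.56, b² = 139.24, c² = 148.84):
cos(A) = (b² + c² − a²)/(2bc) = (139.24 + 148.84 − 11.56)/(2·11.8·12.2) = 276.52/287.92 ≈ 0.960406  ⇒  A ≈ 16.177°
cos(B) = (a² + c² − b²)/(2ac) = (11.56 + 148.84 − 139.24)/(2·3.4·12.2) = 21.16/82.96 ≈ 0.255063  ⇒  B ≈ 75.2227°
cos(C) = (a² + b² − c²)/(2ab) = (11.56 + 139.24 − 148.84)/(2·3.4·11.8) = 1.96/80.24 ≈ 0.0244267  ⇒  C ≈ 88.6003°
Check: A + B + C ≈ 180°

A = 16.18°, B = 75.22°, C = 88.6°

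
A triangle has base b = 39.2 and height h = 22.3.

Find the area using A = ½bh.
A = ½·b·h = ½·39.2·22.3 = ½·874.16 = 437.08

Area = 437.08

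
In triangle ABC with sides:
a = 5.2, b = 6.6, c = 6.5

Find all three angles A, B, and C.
Law of cosines for each angle (a² = 27.04, b² = 43.56, c² = 42.25):
cos(A) = (b² + c² − a²)/(2bc) = (43.56 + 42.25 − 27.04)/(2·6.6·6.5) = 58.77/85.8 ≈ 0.684965  ⇒  A ≈ 46.7671°
cos(B) = (a² + c² − b²)/(2ac) = (27.04 + 42.25 − 43.56)/(2·5.2·6.5) = 25.73/67.6 ≈ 0.380621  ⇒  B ≈ 67.6278°
cos(C) = (a² + b² − c²)/(2ab) = (27.04 + 43.56 − 42.25)/(2·5.2·6.6) = 28.35/68.64 ≈ 0.413024  ⇒  C ≈ 65.605°
Check: A + B + C ≈ 180°

A = 46.77°, B = 67.63°, C = 65.61°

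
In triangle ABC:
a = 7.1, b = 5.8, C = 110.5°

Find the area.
Two sides and the included angle (SAS): A = ½·a·b·sin(C) = ½·7.1·5.8·sin(110.5°)
sin(110.5°) ≈ 0.936672
A ≈ ½·41.18·0.936672 = 20.59·0.936672 ≈ 19.2861

Area = 19.29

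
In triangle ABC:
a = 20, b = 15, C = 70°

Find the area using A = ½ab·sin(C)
A = ½·a·b·sin(C) = ½·20·15·sin(70°)
sin(70°) ≈ 0.939693
A ≈ ½·300·0.939693 = 150·0.939693 ≈ 140.954

Area = 141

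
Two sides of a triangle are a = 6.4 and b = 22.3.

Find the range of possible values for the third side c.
Triangle inequality: |a − b| < c < a + b
|a − b| = |6.4 − 22.3| = 15.9
a + b = 6.4 + 22.3 = 28.7

15.9 < c < 28.7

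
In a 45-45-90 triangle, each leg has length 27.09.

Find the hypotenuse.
In a 45-45-90 triangle the sides are in ratio 1 : 1 : √2, so hypotenuse = leg·√2.
Hypotenuse = 27.09·√2 ≈ 27.09·1.41421 ≈ 38.311

Hypotenuse = 27.09√2 = 38.31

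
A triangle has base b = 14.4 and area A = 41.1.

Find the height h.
A = ½·b·h  ⇒  h = 2A/b = 2·41.1/14.4 = 82.2/14.4 ≈ 5.70833

h = 5.708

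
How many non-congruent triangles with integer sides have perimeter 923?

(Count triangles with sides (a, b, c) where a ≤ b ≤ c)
Let a ≤ b ≤ c with a + b + c = 923. The only binding inequality is a + b > c, i.e. 923 − c > c, so c < 923/2; and c ≥ 923/3 since c is the largest side.
So 308 ≤ c ≤ 461. For each c, b runs from ⌈(923 − c)/2⌉ up to c (then a = 923 − b − c satisfies 1 ≤ a ≤ b automatically), giving c − ⌈(923 − c)/2⌉ + 1 choices.
Summing over c: 1 + 3 + 4 + 6 + … + 229 + 231  (154 terms, c = 308, …, 461) = 17864
Check (closed form: nearest integer to p²/48 for even p, (p+3)²/48 for odd p): (923+3)²/48 = 926²/48 = 857476/48 ≈ 17864.08 → 17864

17864 triangles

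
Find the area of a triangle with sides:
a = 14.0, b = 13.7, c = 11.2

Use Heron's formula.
s = (14.0 + 13.7 + 11.2)/2 = 38.9/2 = 19.45
s − a = 5.45, s − b = 5.75, s − c = 8.25
s(s−a)(s−b)(s−c) = 19.45·5.45·5.75·8.25 ≈ 5028.49
Area = √5028.49 ≈ 70.9119

Area = 70.91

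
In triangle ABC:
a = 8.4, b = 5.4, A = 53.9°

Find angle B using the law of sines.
a/sin(A) = b/sin(B)  ⇒  sin(B) = b·sin(A)/a = 5.4·sin(53.9°)/8.4
sin(53.9°) ≈ 0.80799
sin(B) ≈ 5.4·0.80799/8.4 ≈ 4.36315/8.4 ≈ 0.519422
B = arcsin(0.519422) ≈ 31.2935°
(Since b ≤ a we need B ≤ A, so the obtuse alternative 180° − 31.2935° ≈ 148.707° is rejected.)

B = 31.29°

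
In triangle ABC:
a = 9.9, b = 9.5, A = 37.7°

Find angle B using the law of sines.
a/sin(A) = b/sin(B)  ⇒  sin(B) = b·sin(A)/a = 9.5·sin(37.7°)/9.9
sin(37.7°) ≈ 0.611527
sin(B) ≈ 9.5·0.611527/9.9 ≈ 5.80951/9.9 ≈ 0.586819
B = arcsin(0.586819) ≈ 35.9316°
(Since b ≤ a we need B ≤ A, so the obtuse alternative 180° − 35.9316° ≈ 144.068° is rejected.)

B = 35.93°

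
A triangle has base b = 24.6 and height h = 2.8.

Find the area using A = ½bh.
A = ½·b·h = ½·24.6·2.8 = ½·68.88 = 34.44

Area = 34.44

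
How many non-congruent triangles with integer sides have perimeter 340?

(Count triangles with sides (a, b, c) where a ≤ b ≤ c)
Let a ≤ b ≤ c with a + b + c = 340. The only binding inequality is a + b > c, i.e. 340 − c > c, so c < 340/2; and c ≥ 340/3 since c is the largest side.
So 114 ≤ c ≤ 169. For each c, b runs from ⌈(340 − c)/2⌉ up to c (then a = 340 − b − c satisfies 1 ≤ a ≤ b automatically), giving c − ⌈(340 − c)/2⌉ + 1 choices.
Summing over c: 2 + 3 + 5 + 6 + … + 83 + 84  (56 terms, c = 114, …, 169) = 2408
Check (closed form: nearest integer to p²/48 for even p, (p+3)²/48 for odd p): 340²/48 = 115600/48 ≈ 2408.33 → 2408

2408 triangles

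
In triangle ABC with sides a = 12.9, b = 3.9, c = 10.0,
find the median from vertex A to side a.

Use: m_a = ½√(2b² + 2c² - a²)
m_a = ½√(2·3.9² + 2·10.0² − 12.9²) = ½√(2·15.21 + 2·100 − 166.41) = ½√(30.42 + 200 − 166.41) = ½√64.01
√64.01 ≈ 8.00062, so m_a ≈ 4.00031

m_a = 4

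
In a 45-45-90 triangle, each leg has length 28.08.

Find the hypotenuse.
In a 45-45-90 triangle the sides are in ratio 1 : 1 : √2, so hypotenuse = leg·√2.
Hypotenuse = 28.08·√2 ≈ 28.08·1.41421 ≈ 39.7111

Hypotenuse = 28.08√2 = 39.71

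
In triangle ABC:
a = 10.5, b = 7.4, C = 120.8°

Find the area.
Two sides and the included angle (SAS): A = ½·a·b·sin(C) = ½·10.5·7.4·sin(120.8°)
sin(120.8°) ≈ 0.85896
A ≈ ½·77.7·0.85896 = 38.85·0.85896 ≈ 33.3706

Area = 33.37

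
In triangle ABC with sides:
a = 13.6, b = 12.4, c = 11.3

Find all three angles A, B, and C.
Law of cosines for each angle (a² = 184.96, b² = 153.76, c² = 127.69):
cos(A) = (b² + c² − a²)/(2bc) = (153.76 + 127.69 − 184.96)/(2·12.4·11.3) = 96.49/280.24 ≈ 0.344312  ⇒  A ≈ 69.8602°
cos(B) = (a² + c² − b²)/(2ac) = (184.96 + 127.69 − 153.76)/(2·13.6·11.3) = 158.89/307.36 ≈ 0.516951  ⇒  B ≈ 58.8721°
cos(C) = (a² + b² − c²)/(2ab) = (184.96 + 153.76 − 127.69)/(2·13.6·12.4) = 211.03/337.28 ≈ 0.625682  ⇒  C ≈ 51.2677°
Check: A + B + C ≈ 180°

A = 69.86°, B = 58.87°, C = 51.27°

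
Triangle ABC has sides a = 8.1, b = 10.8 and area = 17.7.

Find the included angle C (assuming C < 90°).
Area = ½·a·b·sin(C)  ⇒  sin(C) = 2·Area/(a·b) = 2·17.7/(8.1·10.8) = 35.4/87.48 ≈ 0.404664
C = arcsin(0.404664) ≈ 23.8701° (taking the acute solution since C < 90°)

C = 23.87°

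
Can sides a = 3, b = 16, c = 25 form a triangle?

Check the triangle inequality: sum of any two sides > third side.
a + b vs c: 3 + 16 = 19 ≤ 25  ✗
a + c vs b: 3 + 25 = 28 > 16  ✓
b + c vs a: 16 + 25 = 41 > 3  ✓

No: 3 + 16 = 19 is not > 25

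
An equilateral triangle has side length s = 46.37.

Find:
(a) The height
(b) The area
(a) The height splits the triangle into two 30-60-90 halves: h = s·√3/2 = 46.37·1.73205/2 ≈ 80.3152/2 ≈ 40.1576
(b) Area = (√3/4)·s² = (√3/4)·46.37² = (√3/4)·2150.1769 ≈ 0.433013·2150.1769 ≈ 931.054

Height = 40.16, Area = 931.1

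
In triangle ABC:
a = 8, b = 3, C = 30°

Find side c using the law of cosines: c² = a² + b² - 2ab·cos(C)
c² = 8² + 3² − 2·8·3·cos(30°)
cos(30°) ≈ 0.866025
c² ≈ 64 + 9 − 48·(0.866025) ≈ 73 − 41.5692 ≈ 31.4308
c ≈ √31.4308 ≈ 5.60632

c = 5.606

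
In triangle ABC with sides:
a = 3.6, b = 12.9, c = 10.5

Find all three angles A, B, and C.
Law of cosines for each angle (a² = 12.96, b² = 166.41, c² = 110.25):
cos(A) = (b² + c² − a²)/(2bc) = (166.41 + 110.25 − 12.96)/(2·12.9·10.5) = 263.7/270.9 ≈ 0.973422  ⇒  A ≈ 13.2393°
cos(B) = (a² + c² − b²)/(2ac) = (12.96 + 110.25 − 166.41)/(2·3.6·10.5) = -43.2/75.6 ≈ -0.571429  ⇒  B ≈ 124.85°
cos(C) = (a² + b² − c²)/(2ab) = (12.96 + 166.41 − 110.25)/(2·3.6·12.9) = 69.12/92.88 ≈ 0.744186  ⇒  C ≈ 41.9108°
Check: A + B + C ≈ 180°

A = 13.24°, B = 124.8°, C = 41.91°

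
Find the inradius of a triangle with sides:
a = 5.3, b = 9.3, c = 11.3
r = Area/s where s is the semi-perimeter.
s = (5.3 + 9.3 + 11.3)/2 = 25.9/2 = 12.95
Area = √(s(s−a)(s−b)(s−c)) = √(12.95·7.65·3.65·1.65) ≈ √596.634 ≈ 24.4261
r ≈ 24.4261/12.95 ≈ 1.88618

r = 1.886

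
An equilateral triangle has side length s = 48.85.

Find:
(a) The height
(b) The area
(a) The height splits the triangle into two 30-60-90 halves: h = s·√3/2 = 48.85·1.73205/2 ≈ 84.6107/2 ≈ 42.3053
(b) Area = (√3/4)·s² = (√3/4)·48.85² = (√3/4)·2386.3225 ≈ 0.433013·2386.3225 ≈ 1033.31

Height = 42.31, Area = 1033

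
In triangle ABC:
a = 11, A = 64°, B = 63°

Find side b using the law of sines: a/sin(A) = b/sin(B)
a/sin(A) = b/sin(B)  ⇒  b = a·sin(B)/sin(A) = 11·sin(63°)/sin(64°)
sin(63°) ≈ 0.891007, sin(64°) ≈ 0.898794
b ≈ 11·0.891007/0.898794 ≈ 9.80107/0.898794 ≈ 10.9047

b = 10.9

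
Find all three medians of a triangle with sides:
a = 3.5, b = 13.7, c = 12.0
Median formula: m_a = ½√(2b² + 2c² − a²) (and cyclically). a² = 12.25, b² = 187.69, c² = 144.
m_a = ½√(2·187.69 + 2·144 − 12.25) = ½√651.13 ≈ ½·25.5172 ≈ 12.7586
m_b = ½√(2·12.25 + 2·144 − 187.69) = ½√124.81 ≈ ½·11.1718 ≈ 5.58592
m_c = ½√(2·12.25 + 2·187.69 − 144) = ½√255.88 ≈ ½·15.9962 ≈ 7.99812

m_a = 12.76, m_b = 5.586, m_c = 7.998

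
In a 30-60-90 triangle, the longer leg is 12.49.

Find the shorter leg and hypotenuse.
In a 30-60-90 triangle the sides are in ratio 1 : √3 : 2, so short leg = long leg/√3 and hypotenuse = 2·(short leg).
Short leg = 12.49/√3 ≈ 12.49/1.73205 ≈ 7.2111
Hypotenuse = 2·7.2111 ≈ 14.4222

Short leg = 7.211, Hypotenuse = 14.42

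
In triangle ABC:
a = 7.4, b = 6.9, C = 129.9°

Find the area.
Two sides and the included angle (SAS): A = ½·a·b·sin(C) = ½·7.4·6.9·sin(129.9°)
sin(129.9°) ≈ 0.767165
A ≈ ½·51.06·0.767165 = 25.53·0.767165 ≈ 19.5857

Area = 19.59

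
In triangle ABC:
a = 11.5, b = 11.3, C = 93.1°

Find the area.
Two sides and the included angle (SAS): A = ½·a·b·sin(C) = ½·11.5·11.3·sin(93.1°)
sin(93.1°) ≈ 0.998537
A ≈ ½·129.95·0.998537 = 64.975·0.998537 ≈ 64.8799

Area = 64.88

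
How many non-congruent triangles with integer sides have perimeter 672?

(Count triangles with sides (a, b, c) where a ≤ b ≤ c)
Let a ≤ b ≤ c with a + b + c = 672. The only binding inequality is a + b > c, i.e. 672 − c > c, so c < 672/2; and c ≥ 672/3 since c is the largest side.
So 224 ≤ c ≤ 335. For each c, b runs from ⌈(672 − c)/2⌉ up to c (then a = 672 − b − c satisfies 1 ≤ a ≤ b automatically), giving c − ⌈(672 − c)/2⌉ + 1 choices.
Summing over c: 1 + 2 + 4 + 5 + … + 166 + 167  (112 terms, c = 224, …, 335) = 9408
Check (closed form: nearest integer to p²/48 for even p, (p+3)²/48 for odd p): 672²/48 = 451584/48 ≈ 9408.00 → 9408

9408 triangles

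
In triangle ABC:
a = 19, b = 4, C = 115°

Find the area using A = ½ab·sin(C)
A = ½·a·b·sin(C) = ½·19·4·sin(115°)
sin(115°) ≈ 0.906308
A ≈ ½·76·0.906308 = 38·0.906308 ≈ 34.4397

Area = 34.44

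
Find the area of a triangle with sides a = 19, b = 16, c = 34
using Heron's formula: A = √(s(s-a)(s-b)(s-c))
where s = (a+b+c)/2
s = (19 + 16 + 34)/2 = 69/2 = 34.5
s − a = 15.5, s − b = 18.5, s − c = 0.5
s(s−a)(s−b)(s−c) = 34.5·15.5·18.5·0.5 = 4946.4375
Area = √4946.4375 ≈ 70.3309

s = 34.5, Area = 70.33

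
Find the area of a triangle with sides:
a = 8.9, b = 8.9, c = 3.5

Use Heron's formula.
s = (8.9 + 8.9 + 3.5)/2 = 21.3/2 = 10.65
s − a = 1.75, s − b = 1.75, s − c = 7.15
s(s−a)(s−b)(s−c) = 10.65·1.75·1.75·7.15 ≈ 233.202
Area = √233.202 ≈ 15.2709

Area = 15.27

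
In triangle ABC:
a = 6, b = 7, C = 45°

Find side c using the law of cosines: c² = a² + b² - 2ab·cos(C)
c² = 6² + 7² − 2·6·7·cos(45°)
cos(45°) ≈ 0.707107
c² ≈ 36 + 49 − 84·(0.707107) ≈ 85 − 59.397 ≈ 25.603
c ≈ √25.603 ≈ 5.05994

c = 5.06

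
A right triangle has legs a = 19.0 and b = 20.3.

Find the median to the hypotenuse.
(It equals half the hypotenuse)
Hypotenuse c = √(a² + b²) = √(361 + 412.09) = √773.09 ≈ 27.8045
Median to hypotenuse = c/2 ≈ 27.8045/2 ≈ 13.9022

Median = 13.9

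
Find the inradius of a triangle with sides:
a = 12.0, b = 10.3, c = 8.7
r = Area/s where s is the semi-perimeter.
s = (12.0 + 10.3 + 8.7)/2 = 31/2 = 15.5
Area = √(s(s−a)(s−b)(s−c)) = √(15.5·3.5·5.2·6.8) ≈ √1918.28 ≈ 43.7982
r ≈ 43.7982/15.5 ≈ 2.82569

r = 2.826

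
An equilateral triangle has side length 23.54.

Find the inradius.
r = Area/s with s the semi-perimeter.
Area = (√3/4)·23.54² = (√3/4)·554.1316 ≈ 0.433013·554.1316 ≈ 239.946
s = 3·23.54/2 = 35.31
r ≈ 239.946/35.31 ≈ 6.79541
(Equivalently r = side/(2√3) = 23.54/3.4641 ≈ 6.79541.)

r = 6.795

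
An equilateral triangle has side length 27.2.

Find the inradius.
r = Area/s with s the semi-perimeter.
Area = (√3/4)·27.2² = (√3/4)·739.84 ≈ 0.433013·739.84 ≈ 320.36
s = 3·27.2/2 = 40.8
r ≈ 320.36/40.8 ≈ 7.85196
(Equivalently r = side/(2√3) = 27.2/3.4641 ≈ 7.85196.)

r = 7.852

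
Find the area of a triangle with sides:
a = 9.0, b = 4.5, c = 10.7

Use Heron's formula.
s = (9.0 + 4.5 + 10.7)/2 = 24.2/2 = 12.1
s − a = 3.1, s − b = 7.6, s − c = 1.4
s(s−a)(s−b)(s−c) = 12.1·3.1·7.6·1.4 ≈ 399.106
Area = √399.106 ≈ 19.9776

Area = 19.98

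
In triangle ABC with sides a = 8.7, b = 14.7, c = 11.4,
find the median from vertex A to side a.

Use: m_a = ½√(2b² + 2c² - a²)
m_a = ½√(2·14.7² + 2·11.4² − 8.7²) = ½√(2·216.09 + 2·129.96 − 75.69) = ½√(432.18 + 259.92 − 75.69) = ½√616.41
√616.41 ≈ 24.8276, so m_a ≈ 12.4138

m_a = 12.41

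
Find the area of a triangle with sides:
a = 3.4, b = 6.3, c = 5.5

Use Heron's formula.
s = (3.4 + 6.3 + 5.5)/2 = 15.2/2 = 7.6
s − a = 4.2, s − b = 1.3, s − c = 2.1
s(s−a)(s−b)(s−c) = 7.6·4.2·1.3·2.1 ≈ 87.1416
Area = √87.1416 ≈ 9.33497

Area = 9.335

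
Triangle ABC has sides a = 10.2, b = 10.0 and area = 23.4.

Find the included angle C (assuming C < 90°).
Area = ½·a·b·sin(C)  ⇒  sin(C) = 2·Area/(a·b) = 2·23.4/(10.2·10.0) = 46.8/102 ≈ 0.458824
C = arcsin(0.458824) ≈ 27.3112° (taking the acute solution since C < 90°)

C = 27.31°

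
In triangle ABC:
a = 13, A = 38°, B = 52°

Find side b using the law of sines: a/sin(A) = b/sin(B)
a/sin(A) = b/sin(B)  ⇒  b = a·sin(B)/sin(A) = 13·sin(52°)/sin(38°)
sin(52°) ≈ 0.788011, sin(38°) ≈ 0.615661
b ≈ 13·0.788011/0.615661 ≈ 10.2441/0.615661 ≈ 16.6392

b = 16.64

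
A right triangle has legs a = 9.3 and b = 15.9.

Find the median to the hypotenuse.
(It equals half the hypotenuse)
Hypotenuse c = √(a² + b²) = √(86.49 + 252.81) = √339.3 ≈ 18.4201
Median to hypotenuse = c/2 ≈ 18.4201/2 ≈ 9.21005

Median = 9.21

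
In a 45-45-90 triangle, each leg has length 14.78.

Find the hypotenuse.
In a 45-45-90 triangle the sides are in ratio 1 : 1 : √2, so hypotenuse = leg·√2.
Hypotenuse = 14.78·√2 ≈ 14.78·1.41421 ≈ 20.9021

Hypotenuse = 14.78√2 = 20.9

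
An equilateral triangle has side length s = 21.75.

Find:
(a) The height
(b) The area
(a) The height splits the triangle into two 30-60-90 halves: h = s·√3/2 = 21.75·1.73205/2 ≈ 37.6721/2 ≈ 18.8361
(b) Area = (√3/4)·s² = (√3/4)·21.75² = (√3/4)·473.0625 ≈ 0.433013·473.0625 ≈ 204.842

Height = 18.84, Area = 204.8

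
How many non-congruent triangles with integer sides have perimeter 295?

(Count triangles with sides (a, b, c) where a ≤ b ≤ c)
Let a ≤ b ≤ c with a + b + c = 295. The only binding inequality is a + b > c, i.e. 295 − c > c, so c < 295/2; and c ≥ 295/3 since c is the largest side.
So 99 ≤ c ≤ 147. For each c, b runs from ⌈(295 − c)/2⌉ up to c (then a = 295 − b − c satisfies 1 ≤ a ≤ b automatically), giving c − ⌈(295 − c)/2⌉ + 1 choices.
Summing over c: 2 + 3 + 5 + 6 + … + 72 + 74  (49 terms, c = 99, …, 147) = 1850
Check (closed form: nearest integer to p²/48 for even p, (p+3)²/48 for odd p): (295+3)²/48 = 298²/48 = 88804/48 ≈ 1850.08 → 1850

1850 triangles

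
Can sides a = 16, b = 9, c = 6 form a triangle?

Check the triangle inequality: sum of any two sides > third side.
a + b vs c: 16 + 9 = 25 > 6  ✓
a + c vs b: 16 + 6 = 22 > 9  ✓
b + c vs a: 9 + 6 = 15 ≤ 16  ✗

No: 9 + 6 = 15 is not > 16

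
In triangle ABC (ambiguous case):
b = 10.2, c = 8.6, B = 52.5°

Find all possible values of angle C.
b/sin(B) = c/sin(C)  ⇒  sin(C) = c·sin(B)/b = 8.6·sin(52.5°)/10.2
sin(52.5°) ≈ 0.793353
sin(C) ≈ 8.6·0.793353/10.2 ≈ 6.82284/10.2 ≈ 0.668906
Candidate 1: C₁ = arcsin(0.668906) ≈ 41.9827°  →  A = 180° − 52.5° − 41.9827° ≈ 85.5173° > 0, valid
Candidate 2: C₂ = 180° − C₁ ≈ 138.017°  →  A = 180° − 52.5° − 138.017° ≈ -10.5173° ≤ 0, not a valid triangle

C = 41.98° (one solution)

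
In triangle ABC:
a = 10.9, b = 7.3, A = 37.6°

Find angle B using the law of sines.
a/sin(A) = b/sin(B)  ⇒  sin(B) = b·sin(A)/a = 7.3·sin(37.6°)/10.9
sin(37.6°) ≈ 0.610145
sin(B) ≈ 7.3·0.610145/10.9 ≈ 4.45406/10.9 ≈ 0.408629
B = arcsin(0.408629) ≈ 24.1188°
(Since b ≤ a we need B ≤ A, so the obtuse alternative 180° − 24.1188° ≈ 155.881° is rejected.)

B = 24.12°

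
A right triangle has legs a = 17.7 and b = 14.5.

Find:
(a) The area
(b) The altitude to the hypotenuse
(a) The legs are perpendicular, so Area = ½·a·b = ½·17.7·14.5 = ½·256.65 = 128.325
(b) Hypotenuse c = √(a² + b²) = √(313.29 + 210.25) = √523.54 ≈ 22.881
    Area = ½·c·h_c  ⇒  h_c = 2·Area/c = 256.65/22.881 ≈ 11.2167

Area = 128.325, h_c = 11.22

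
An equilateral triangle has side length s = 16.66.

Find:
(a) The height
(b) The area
(a) The height splits the triangle into two 30-60-90 halves: h = s·√3/2 = 16.66·1.73205/2 ≈ 28.856/2 ≈ 14.428
(b) Area = (√3/4)·s² = (√3/4)·16.66² = (√3/4)·277.5556 ≈ 0.433013·277.5556 ≈ 120.185

Height = 14.43, Area = 120.2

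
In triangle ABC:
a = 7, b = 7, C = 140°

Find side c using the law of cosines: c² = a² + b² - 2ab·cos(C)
c² = 7² + 7² − 2·7·7·cos(140°)
cos(140°) ≈ -0.766044
c² ≈ 49 + 49 − 98·(-0.766044) ≈ 98 + 75.0724 ≈ 173.072
c ≈ √173.072 ≈ 13.1557

c = 13.16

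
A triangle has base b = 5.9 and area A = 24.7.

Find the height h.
A = ½·b·h  ⇒  h = 2A/b = 2·24.7/5.9 = 49.4/5.9 ≈ 8.37288

h = 8.373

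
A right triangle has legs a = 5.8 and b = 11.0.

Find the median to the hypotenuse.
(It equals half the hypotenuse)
Hypotenuse c = √(a² + b²) = √(33.64 + 121) = √154.64 ≈ 12.4354
Median to hypotenuse = c/2 ≈ 12.4354/2 ≈ 6.21772

Median = 6.218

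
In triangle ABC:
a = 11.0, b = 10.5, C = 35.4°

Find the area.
Two sides and the included angle (SAS): A = ½·a·b·sin(C) = ½·11.0·10.5·sin(35.4°)
sin(35.4°) ≈ 0.579281
A ≈ ½·115.5·0.579281 = 57.75·0.579281 ≈ 33.4535

Area = 33.45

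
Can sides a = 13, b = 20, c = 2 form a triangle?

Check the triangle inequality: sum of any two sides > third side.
a + b vs c: 13 + 20 = 33 > 2  ✓
a + c vs b: 13 + 2 = 15 ≤ 20  ✗
b + c vs a: 20 + 2 = 22 > 13  ✓

No: 13 + 2 = 15 is not > 20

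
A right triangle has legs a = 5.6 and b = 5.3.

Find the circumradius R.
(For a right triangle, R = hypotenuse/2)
Hypotenuse c = √(a² + b²) = √(31.36 + 28.09) = √59.45 ≈ 7.71038
R = c/2 ≈ 7.71038/2 ≈ 3.85519

R = 3.855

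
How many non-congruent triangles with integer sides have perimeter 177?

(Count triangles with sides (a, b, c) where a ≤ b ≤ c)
Let a ≤ b ≤ c with a + b + c = 177. The only binding inequality is a + b > c, i.e. 177 − c > c, so c < 177/2; and c ≥ 177/3 since c is the largest side.
So 59 ≤ c ≤ 88. For each c, b runs from ⌈(177 − c)/2⌉ up to c (then a = 177 − b − c satisfies 1 ≤ a ≤ b automatically), giving c − ⌈(177 − c)/2⌉ + 1 choices.
Summing over c: 1 + 2 + 4 + 5 + … + 43 + 44  (30 terms, c = 59, …, 88) = 675
Check (closed form: nearest integer to p²/48 for even p, (p+3)²/48 for odd p): (177+3)²/48 = 180²/48 = 32400/48 ≈ 675.00 → 675

675 triangles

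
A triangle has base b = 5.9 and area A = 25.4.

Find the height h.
A = ½·b·h  ⇒  h = 2A/b = 2·25.4/5.9 = 50.8/5.9 ≈ 8.61017

h = 8.61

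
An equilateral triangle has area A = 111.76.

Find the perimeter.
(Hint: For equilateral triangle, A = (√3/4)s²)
A = (√3/4)s²  ⇒  s² = 4A/√3 = 4·111.76/√3 = 447.04/1.73205 ≈ 258.099
s ≈ √258.099 ≈ 16.0654
Perimeter = 3s ≈ 3·16.0654 ≈ 48.1963

Perimeter = 48.2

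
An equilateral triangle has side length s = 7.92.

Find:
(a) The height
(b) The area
(a) The height splits the triangle into two 30-60-90 halves: h = s·√3/2 = 7.92·1.73205/2 ≈ 13.7178/2 ≈ 6.85892
(b) Area = (√3/4)·s² = (√3/4)·7.92² = (√3/4)·62.7264 ≈ 0.433013·62.7264 ≈ 27.1613

Height = 6.859, Area = 27.16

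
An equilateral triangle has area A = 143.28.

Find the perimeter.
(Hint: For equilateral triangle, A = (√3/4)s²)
A = (√3/4)s²  ⇒  s² = 4A/√3 = 4·143.28/√3 = 573.12/1.73205 ≈ 330.891
s ≈ √330.891 ≈ 18.1904
Perimeter = 3s ≈ 3·18.1904 ≈ 54.5712

Perimeter = 54.57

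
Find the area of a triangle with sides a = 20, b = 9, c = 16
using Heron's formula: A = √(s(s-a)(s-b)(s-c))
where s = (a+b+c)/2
s = (20 + 9 + 16)/2 = 45/2 = 22.5
s − a = 2.5, s − b = 13.5, s − c = 6.5
s(s−a)(s−b)(s−c) = 22.5·2.5·13.5·6.5 = 4935.9375
Area = √4935.9375 ≈ 70.2562

s = 22.5, Area = 70.26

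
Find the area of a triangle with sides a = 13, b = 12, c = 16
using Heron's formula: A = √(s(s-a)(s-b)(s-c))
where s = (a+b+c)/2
s = (13 + 12 + 16)/2 = 41/2 = 20.5
s − a = 7.5, s − b = 8.5, s − c = 4.5
s(s−a)(s−b)(s−c) = 20.5·7.5·8.5·4.5 = 5880.9375
Area = √5880.9375 ≈ 76.6873

s = 20.5, Area = 76.69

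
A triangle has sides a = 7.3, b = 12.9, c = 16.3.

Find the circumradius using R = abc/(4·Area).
First find the area with Heron's formula.
s = (7.3 + 12.9 + 16.3)/2 = 18.25
Area = √(s(s−a)(s−b)(s−c)) = √(18.25·10.95·5.35·1.95) ≈ √2084.8 ≈ 45.6597
abc = 7.3·12.9·16.3 = 1534.971
R = abc/(4·Area) ≈ 1534.971/(4·45.6597) = 1534.971/182.639 ≈ 8.40442

R = 8.404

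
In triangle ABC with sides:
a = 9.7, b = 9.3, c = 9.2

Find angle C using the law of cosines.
c² = a² + b² − 2ab·cos(C)  ⇒  cos(C) = (a² + b² − c²)/(2ab)
cos(C) = (9.7² + 9.3² − 9.2²)/(2·9.7·9.3) = (94.09 + 86.49 − 84.64)/180.42 = 95.94/180.42 ≈ 0.531759
C = arccos(0.531759) ≈ 57.8756°

C = 57.88°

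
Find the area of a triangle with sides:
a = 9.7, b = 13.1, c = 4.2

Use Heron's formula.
s = (9.7 + 13.1 + 4.2)/2 = 27/2 = 13.5
s − a = 3.8, s − b = 0.4, s − c = 9.3
s(s−a)(s−b)(s−c) = 13.5·3.8·0.4·9.3 ≈ 190.836
Area = √190.836 ≈ 13.8143

Area = 13.81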